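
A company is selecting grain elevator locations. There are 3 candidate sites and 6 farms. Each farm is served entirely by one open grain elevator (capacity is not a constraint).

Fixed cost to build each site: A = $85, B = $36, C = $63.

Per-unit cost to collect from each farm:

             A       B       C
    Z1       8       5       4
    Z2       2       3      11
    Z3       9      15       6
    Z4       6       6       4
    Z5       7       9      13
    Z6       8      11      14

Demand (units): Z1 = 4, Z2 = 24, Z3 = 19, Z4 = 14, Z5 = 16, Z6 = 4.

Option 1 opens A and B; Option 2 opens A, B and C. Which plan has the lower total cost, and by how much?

Option 2 is cheaper by 26.

Option 1: {A, B}: Z1→B 5·4=20, Z2→A 2·24=48, Z3→A 9·19=171, Z4→A 6·14=84, Z5→A 7·16=112, Z6→A 8·4=32. Service 467; fixed 121; total 588.
Option 2: {A, B, C}: Z1→C 4·4=16, Z2→A 2·24=48, Z3→C 6·19=114, Z4→C 4·14=56, Z5→A 7·16=112, Z6→A 8·4=32. Service 378; fixed 184; total 562.
Difference: |588 − 562| = 26.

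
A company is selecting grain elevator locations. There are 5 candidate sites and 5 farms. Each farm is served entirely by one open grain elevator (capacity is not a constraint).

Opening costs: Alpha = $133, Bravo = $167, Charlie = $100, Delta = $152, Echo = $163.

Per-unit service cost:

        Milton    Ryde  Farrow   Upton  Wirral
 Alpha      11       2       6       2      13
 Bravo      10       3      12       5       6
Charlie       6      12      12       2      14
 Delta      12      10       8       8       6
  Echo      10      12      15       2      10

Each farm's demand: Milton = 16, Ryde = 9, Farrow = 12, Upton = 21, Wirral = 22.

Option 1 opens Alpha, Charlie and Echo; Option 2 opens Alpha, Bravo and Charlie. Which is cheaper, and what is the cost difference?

Option 1: {Alpha, Charlie, Echo}: Milton→Charlie 6·16=96, Ryde→Alpha 2·9=18, Farrow→Alpha 6·12=72, Upton→Alpha 2·21=42, Wirral→Echo 10·22=220. Service 448; fixed 396; total 844.
Option 2: {Alpha, Bravo, Charlie}: Milton→Charlie 6·16=96, Ryde→Alpha 2·9=18, Farrow→Alpha 6·12=72, Upton→Alpha 2·21=42, Wirral→Bravo 6·22=132. Service 360; fixed 400; total 760.
Difference: |844 − 760| = 84.

Option 2 is cheaper by 84.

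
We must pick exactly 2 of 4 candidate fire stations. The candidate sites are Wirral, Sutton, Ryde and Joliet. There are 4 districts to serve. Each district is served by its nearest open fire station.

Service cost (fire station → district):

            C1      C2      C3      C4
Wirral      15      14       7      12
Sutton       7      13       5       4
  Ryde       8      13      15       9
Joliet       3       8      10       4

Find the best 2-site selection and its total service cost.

With exactly 2 open, each district uses its cheapest among the chosen.
{Sutton, Joliet}: C1→Joliet 3, C2→Joliet 8, C3→Sutton 5, C4→Sutton 4. Service cost 20.
{Wirral, Joliet}: service cost 22
{Ryde, Joliet}: service cost 25
Among all 6 size-2 choices, {Sutton, Joliet} is lowest.

Choose Sutton and Joliet; total service cost 20.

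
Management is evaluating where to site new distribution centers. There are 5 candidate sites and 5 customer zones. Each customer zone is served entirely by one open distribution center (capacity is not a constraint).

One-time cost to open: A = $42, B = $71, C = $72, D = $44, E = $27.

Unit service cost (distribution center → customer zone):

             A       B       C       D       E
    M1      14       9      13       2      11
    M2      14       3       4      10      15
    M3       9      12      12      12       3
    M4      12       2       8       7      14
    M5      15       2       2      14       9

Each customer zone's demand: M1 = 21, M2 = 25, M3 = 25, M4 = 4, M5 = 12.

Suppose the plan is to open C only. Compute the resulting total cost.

Each customer zone is assigned to its cheapest site among the open ones.
{C}: M1→C 13·21=273, M2→C 4·25=100, M3→C 12·25=300, M4→C 8·4=32, M5→C 2·12=24. Service 729; fixed 72; total 801.

Total cost: 801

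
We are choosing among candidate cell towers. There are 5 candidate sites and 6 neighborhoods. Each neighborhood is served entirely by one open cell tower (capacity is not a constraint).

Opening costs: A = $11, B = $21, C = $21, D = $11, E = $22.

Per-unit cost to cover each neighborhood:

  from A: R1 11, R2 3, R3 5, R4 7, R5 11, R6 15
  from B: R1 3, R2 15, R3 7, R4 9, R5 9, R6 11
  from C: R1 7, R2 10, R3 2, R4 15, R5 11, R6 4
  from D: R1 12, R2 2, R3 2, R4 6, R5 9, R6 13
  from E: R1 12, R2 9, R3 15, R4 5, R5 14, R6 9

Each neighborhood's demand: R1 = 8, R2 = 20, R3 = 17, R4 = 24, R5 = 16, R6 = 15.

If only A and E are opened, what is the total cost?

Total cost: 697

Each neighborhood is assigned to its cheapest site among the open ones.
{A, E}: R1→A 11·8=88, R2→A 3·20=60, R3→A 5·17=85, R4→E 5·24=120, R5→A 11·16=176, R6→E 9·15=135. Service 664; fixed 33; total 697.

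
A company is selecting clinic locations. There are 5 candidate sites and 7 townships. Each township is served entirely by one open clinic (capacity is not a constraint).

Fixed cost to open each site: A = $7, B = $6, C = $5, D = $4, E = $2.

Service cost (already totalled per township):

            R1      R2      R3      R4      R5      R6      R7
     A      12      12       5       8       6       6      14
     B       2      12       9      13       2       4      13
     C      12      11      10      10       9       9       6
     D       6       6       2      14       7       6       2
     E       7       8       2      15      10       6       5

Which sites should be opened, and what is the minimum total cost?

Open B and D; minimum total cost 41.

For any fixed open set, each township goes to its cheapest open site; total = fixed + service.
{B, D}: R1→B 2, R2→D 6, R3→D 2, R4→B 13, R5→B 2, R6→B 4, R7→D 2. Service 31; fixed 10; total 41.
{A, B, D}: service 26 + fixed 17 = 43
{B, C, D}: service 28 + fixed 15 = 43
{A, B, C, D, E}: service 26 + fixed 24 = 50
No other subset beats 41.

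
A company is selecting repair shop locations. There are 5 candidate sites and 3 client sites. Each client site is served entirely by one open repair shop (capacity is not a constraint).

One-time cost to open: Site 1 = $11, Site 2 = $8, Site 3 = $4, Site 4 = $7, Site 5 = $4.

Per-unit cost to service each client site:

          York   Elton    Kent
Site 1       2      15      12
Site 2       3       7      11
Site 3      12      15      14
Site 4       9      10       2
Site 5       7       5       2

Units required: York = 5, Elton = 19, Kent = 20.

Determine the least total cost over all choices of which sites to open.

Minimum total cost: 160

For any fixed open set, each client site goes to its cheapest open site; total = fixed + service.
{Site 1, Site 5}: York→Site 1 2·5=10, Elton→Site 5 5·19=95, Kent→Site 5 2·20=40. Service 145; fixed 15; total 160.
{Site 2, Site 5}: York→Site 2 3·5=15, Elton→Site 5 5·19=95, Kent→Site 5 2·20=40. Service 150; fixed 12; total 162.
{Site 1, Site 3, Site 5}: York→Site 1 2·5=10, Elton→Site 5 5·19=95, Kent→Site 5 2·20=40. Service 145; fixed 19; total 164.
{Site 1, Site 2, Site 3, Site 4, Site 5}: York→Site 1 2·5=10, Elton→Site 5 5·19=95, Kent→Site 4 2·20=40. Service 145; fixed 34; total 179.
No other subset beats 160.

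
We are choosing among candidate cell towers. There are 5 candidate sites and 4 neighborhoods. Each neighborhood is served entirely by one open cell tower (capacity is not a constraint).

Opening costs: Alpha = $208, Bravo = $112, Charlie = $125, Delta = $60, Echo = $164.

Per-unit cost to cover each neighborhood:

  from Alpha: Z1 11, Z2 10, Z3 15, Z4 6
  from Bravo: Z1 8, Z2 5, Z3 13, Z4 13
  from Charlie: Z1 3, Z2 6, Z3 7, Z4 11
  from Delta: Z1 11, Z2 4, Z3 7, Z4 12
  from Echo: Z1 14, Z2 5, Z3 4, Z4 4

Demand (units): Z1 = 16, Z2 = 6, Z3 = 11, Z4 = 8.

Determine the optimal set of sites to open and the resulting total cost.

For any fixed open set, each neighborhood goes to its cheapest open site; total = fixed + service.
{Charlie}: Z1→Charlie 3·16=48, Z2→Charlie 6·6=36, Z3→Charlie 7·11=77, Z4→Charlie 11·8=88. Service 249; fixed 125; total 374.
{Charlie, Delta}: service 237 + fixed 185 = 422
{Delta}: Z1→Delta 11·16=176, Z2→Delta 4·6=24, Z3→Delta 7·11=77, Z4→Delta 12·8=96. Service 373; fixed 60; total 433.
{Alpha, Bravo, Charlie, Delta, Echo}: service 148 + fixed 669 = 817
No other subset beats 374.

Open Charlie only; minimum total cost 374.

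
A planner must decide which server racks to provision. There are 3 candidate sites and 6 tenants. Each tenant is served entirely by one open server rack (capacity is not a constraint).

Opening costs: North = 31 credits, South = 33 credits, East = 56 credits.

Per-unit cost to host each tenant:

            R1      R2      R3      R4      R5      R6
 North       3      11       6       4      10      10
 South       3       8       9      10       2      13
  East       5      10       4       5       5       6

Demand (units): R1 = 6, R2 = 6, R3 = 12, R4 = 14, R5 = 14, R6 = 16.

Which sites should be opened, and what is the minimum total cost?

For any fixed open set, each tenant goes to its cheapest open site; total = fixed + service.
{South, East}: R1→South 3·6=18, R2→South 8·6=48, R3→East 4·12=48, R4→East 5·14=70, R5→South 2·14=28, R6→East 6·16=96. Service 308; fixed 89; total 397.
{North, South, East}: R1→North 3·6=18, R2→South 8·6=48, R3→East 4·12=48, R4→North 4·14=56, R5→South 2·14=28, R6→East 6·16=96. Service 294; fixed 120; total 414.
{East}: R1→East 5·6=30, R2→East 10·6=60, R3→East 4·12=48, R4→East 5·14=70, R5→East 5·14=70, R6→East 6·16=96. Service 374; fixed 56; total 430.
{North}: service 512 + fixed 31 = 543
No other subset beats 397.

Open South and East; minimum total cost 397.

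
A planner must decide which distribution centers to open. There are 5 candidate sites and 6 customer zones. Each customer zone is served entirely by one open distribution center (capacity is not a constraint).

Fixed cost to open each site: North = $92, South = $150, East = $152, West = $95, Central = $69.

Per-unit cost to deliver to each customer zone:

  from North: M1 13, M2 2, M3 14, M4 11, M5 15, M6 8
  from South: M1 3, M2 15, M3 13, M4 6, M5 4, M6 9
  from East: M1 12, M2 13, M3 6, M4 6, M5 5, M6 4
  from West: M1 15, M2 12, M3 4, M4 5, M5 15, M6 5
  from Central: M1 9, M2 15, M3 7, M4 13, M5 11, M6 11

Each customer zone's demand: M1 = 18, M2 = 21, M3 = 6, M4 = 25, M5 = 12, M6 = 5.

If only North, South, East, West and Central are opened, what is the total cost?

Total cost: 871

Each customer zone is assigned to its cheapest site among the open ones.
{North, South, East, West, Central}: M1→South 3·18=54, M2→North 2·21=42, M3→West 4·6=24, M4→West 5·25=125, M5→South 4·12=48, M6→East 4·5=20. Service 313; fixed 558; total 871.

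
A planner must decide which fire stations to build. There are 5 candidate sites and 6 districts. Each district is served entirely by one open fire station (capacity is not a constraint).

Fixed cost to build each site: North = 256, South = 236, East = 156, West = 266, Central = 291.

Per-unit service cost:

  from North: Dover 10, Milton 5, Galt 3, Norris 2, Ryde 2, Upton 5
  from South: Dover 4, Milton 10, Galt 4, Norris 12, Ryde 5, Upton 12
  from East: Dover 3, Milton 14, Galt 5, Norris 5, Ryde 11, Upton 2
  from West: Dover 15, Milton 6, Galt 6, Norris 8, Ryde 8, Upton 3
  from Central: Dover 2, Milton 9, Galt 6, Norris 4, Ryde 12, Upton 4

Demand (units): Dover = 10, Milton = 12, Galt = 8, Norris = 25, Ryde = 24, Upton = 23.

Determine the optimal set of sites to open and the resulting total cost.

Open North only; minimum total cost 653.

For any fixed open set, each district goes to its cheapest open site; total = fixed + service.
{North}: Dover→North 10·10=100, Milton→North 5·12=60, Galt→North 3·8=24, Norris→North 2·25=50, Ryde→North 2·24=48, Upton→North 5·23=115. Service 397; fixed 256; total 653.
{North, East}: service 258 + fixed 412 = 670
{North, South}: service 337 + fixed 492 = 829
{North, South, East, West, Central}: service 248 + fixed 1205 = 1453
No other subset beats 653.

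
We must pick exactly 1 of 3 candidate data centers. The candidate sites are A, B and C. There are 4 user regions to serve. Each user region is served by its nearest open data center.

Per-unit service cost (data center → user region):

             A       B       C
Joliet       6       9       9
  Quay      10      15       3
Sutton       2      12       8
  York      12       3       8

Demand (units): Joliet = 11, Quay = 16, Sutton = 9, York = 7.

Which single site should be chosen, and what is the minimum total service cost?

Choose C only; total service cost 275.

With exactly 1 open, each user region uses its cheapest among the chosen.
{C}: Joliet→C 9·11=99, Quay→C 3·16=48, Sutton→C 8·9=72, York→C 8·7=56. Service cost 275.
{A}: service cost 328
{B}: service cost 468
Among all 3 size-1 choices, {C} is lowest.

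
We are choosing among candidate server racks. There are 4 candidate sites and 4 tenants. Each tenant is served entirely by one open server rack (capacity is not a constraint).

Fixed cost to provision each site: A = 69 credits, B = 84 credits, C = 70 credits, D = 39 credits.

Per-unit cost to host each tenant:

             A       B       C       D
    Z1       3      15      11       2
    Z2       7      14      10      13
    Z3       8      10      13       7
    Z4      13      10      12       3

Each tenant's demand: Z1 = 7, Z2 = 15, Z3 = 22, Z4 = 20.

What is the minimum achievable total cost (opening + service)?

Minimum total cost: 441

For any fixed open set, each tenant goes to its cheapest open site; total = fixed + service.
{A, D}: Z1→D 2·7=14, Z2→A 7·15=105, Z3→D 7·22=154, Z4→D 3·20=60. Service 333; fixed 108; total 441.
{D}: service 423 + fixed 39 = 462
{C, D}: service 378 + fixed 109 = 487
{A, B, C, D}: Z1→D 2·7=14, Z2→A 7·15=105, Z3→D 7·22=154, Z4→D 3·20=60. Service 333; fixed 262; total 595.
(All 15 nonempty subsets were checked; A and D is lowest.)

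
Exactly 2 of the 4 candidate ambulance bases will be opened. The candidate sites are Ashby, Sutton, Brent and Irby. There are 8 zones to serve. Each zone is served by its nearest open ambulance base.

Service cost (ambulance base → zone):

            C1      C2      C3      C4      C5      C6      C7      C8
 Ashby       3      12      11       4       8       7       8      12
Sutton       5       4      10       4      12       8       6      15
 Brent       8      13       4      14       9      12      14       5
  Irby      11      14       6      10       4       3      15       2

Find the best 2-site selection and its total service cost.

Choose Sutton and Irby; total service cost 34.

With exactly 2 open, each zone uses its cheapest among the chosen.
{Sutton, Irby}: C1→Sutton 5, C2→Sutton 4, C3→Irby 6, C4→Sutton 4, C5→Irby 4, C6→Irby 3, C7→Sutton 6, C8→Irby 2. Service cost 34.
{Ashby, Irby}: service cost 42
{Sutton, Brent}: service cost 45
Among all 6 size-2 choices, {Sutton, Irby} is lowest.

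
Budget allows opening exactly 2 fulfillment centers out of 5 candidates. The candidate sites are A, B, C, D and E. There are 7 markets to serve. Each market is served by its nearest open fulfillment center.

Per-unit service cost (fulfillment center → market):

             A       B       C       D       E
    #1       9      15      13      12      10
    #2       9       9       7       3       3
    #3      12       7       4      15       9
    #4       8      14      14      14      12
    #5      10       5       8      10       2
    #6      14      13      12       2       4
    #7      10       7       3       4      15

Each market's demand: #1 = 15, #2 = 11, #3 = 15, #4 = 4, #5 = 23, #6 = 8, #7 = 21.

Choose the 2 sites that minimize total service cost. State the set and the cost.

Choose C and E; total service cost 432.

With exactly 2 open, each market uses its cheapest among the chosen.
{C, E}: #1→E 10·15=150, #2→E 3·11=33, #3→C 4·15=60, #4→E 12·4=48, #5→E 2·23=46, #6→E 4·8=32, #7→C 3·21=63. Service cost 432.
{D, E}: service cost 512
{B, E}: service cost 561
Among all 10 size-2 choices, {C, E} is lowest.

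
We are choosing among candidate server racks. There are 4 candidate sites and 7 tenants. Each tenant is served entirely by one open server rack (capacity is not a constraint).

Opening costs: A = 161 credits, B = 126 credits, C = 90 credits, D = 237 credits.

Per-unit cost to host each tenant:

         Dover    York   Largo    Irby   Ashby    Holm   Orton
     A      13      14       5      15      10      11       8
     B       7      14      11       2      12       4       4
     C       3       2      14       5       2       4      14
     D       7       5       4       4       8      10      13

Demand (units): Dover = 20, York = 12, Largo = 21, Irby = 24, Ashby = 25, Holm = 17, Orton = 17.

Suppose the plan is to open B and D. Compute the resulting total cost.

Each tenant is assigned to its cheapest site among the open ones.
{B, D}: Dover→B 7·20=140, York→D 5·12=60, Largo→D 4·21=84, Irby→B 2·24=48, Ashby→D 8·25=200, Holm→B 4·17=68, Orton→B 4·17=68. Service 668; fixed 363; total 1031.

Total cost: 1031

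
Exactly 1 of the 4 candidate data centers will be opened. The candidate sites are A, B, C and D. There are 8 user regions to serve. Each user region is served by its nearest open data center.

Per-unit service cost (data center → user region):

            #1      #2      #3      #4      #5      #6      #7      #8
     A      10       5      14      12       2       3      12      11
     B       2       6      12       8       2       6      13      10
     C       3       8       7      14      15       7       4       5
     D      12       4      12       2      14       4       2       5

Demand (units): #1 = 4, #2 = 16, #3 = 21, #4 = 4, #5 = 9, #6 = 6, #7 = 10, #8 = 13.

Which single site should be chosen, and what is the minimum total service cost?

With exactly 1 open, each user region uses its cheapest among the chosen.
{D}: #1→D 12·4=48, #2→D 4·16=64, #3→D 12·21=252, #4→D 2·4=8, #5→D 14·9=126, #6→D 4·6=24, #7→D 2·10=20, #8→D 5·13=65. Service cost 607.
{C}: service cost 625
{B}: service cost 702
Among all 4 size-1 choices, {D} is lowest.

Choose D only; total service cost 607.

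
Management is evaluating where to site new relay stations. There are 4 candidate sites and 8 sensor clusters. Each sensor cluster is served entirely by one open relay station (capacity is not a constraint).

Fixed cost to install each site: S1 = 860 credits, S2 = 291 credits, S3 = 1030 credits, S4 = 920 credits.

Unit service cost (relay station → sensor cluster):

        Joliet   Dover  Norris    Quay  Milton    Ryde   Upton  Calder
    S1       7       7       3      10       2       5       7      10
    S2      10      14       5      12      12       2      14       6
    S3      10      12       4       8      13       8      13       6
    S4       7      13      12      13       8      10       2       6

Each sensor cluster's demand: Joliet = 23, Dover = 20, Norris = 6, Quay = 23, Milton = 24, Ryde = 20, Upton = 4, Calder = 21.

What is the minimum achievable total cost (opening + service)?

For any fixed open set, each sensor cluster goes to its cheapest open site; total = fixed + service.
{S2}: Joliet→S2 10·23=230, Dover→S2 14·20=280, Norris→S2 5·6=30, Quay→S2 12·23=276, Milton→S2 12·24=288, Ryde→S2 2·20=40, Upton→S2 14·4=56, Calder→S2 6·21=126. Service 1326; fixed 291; total 1617.
{S1}: service 935 + fixed 860 = 1795
{S1, S2}: service 791 + fixed 1151 = 1942
{S1, S2, S3, S4}: service 725 + fixed 3101 = 3826
No other subset beats 1617.

Minimum total cost: 1617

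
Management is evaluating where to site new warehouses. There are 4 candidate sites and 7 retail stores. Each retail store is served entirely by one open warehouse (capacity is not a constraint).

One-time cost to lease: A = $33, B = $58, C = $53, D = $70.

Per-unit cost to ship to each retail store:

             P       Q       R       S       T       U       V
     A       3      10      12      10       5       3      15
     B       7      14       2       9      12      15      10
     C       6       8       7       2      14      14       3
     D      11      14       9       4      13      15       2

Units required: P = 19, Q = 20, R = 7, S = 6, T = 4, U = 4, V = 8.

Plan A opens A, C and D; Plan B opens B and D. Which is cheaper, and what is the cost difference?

Plan A: {A, C, D}: P→A 3·19=57, Q→C 8·20=160, R→C 7·7=49, S→C 2·6=12, T→A 5·4=20, U→A 3·4=12, V→D 2·8=16. Service 326; fixed 156; total 482.
Plan B: {B, D}: P→B 7·19=133, Q→B 14·20=280, R→B 2·7=14, S→D 4·6=24, T→B 12·4=48, U→B 15·4=60, V→D 2·8=16. Service 575; fixed 128; total 703.
Difference: |482 − 703| = 221.

Plan A is cheaper by 221.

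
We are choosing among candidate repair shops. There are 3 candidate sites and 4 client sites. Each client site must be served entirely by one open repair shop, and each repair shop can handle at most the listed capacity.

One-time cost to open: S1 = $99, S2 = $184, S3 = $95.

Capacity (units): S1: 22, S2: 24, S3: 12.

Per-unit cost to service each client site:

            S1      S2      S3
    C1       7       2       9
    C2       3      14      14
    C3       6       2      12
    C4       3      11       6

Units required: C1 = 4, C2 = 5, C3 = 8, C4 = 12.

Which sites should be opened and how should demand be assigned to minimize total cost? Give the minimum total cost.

Minimum total cost: 357

Open {S1, S3}: C1→S1 7·4=28, C2→S1 3·5=15, C3→S1 6·8=48, C4→S3 6·12=72.
Loads: S1 carries 17/22, S3 carries 12/12. Service 163; fixed 194; total 357.
Next best feasible plan costs 358.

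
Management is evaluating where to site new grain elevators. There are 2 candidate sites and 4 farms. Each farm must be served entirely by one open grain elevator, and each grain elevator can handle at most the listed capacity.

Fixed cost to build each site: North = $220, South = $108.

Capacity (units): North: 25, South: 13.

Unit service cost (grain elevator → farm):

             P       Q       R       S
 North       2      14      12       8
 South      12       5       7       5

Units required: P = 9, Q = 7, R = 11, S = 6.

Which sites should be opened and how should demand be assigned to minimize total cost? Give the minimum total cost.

Minimum total cost: 543

Open {North, South}: P→North 2·9=18, Q→South 5·7=35, R→North 12·11=132, S→South 5·6=30.
Loads: North carries 20/25, South carries 13/13. Service 215; fixed 328; total 543.
Next best feasible plan costs 569.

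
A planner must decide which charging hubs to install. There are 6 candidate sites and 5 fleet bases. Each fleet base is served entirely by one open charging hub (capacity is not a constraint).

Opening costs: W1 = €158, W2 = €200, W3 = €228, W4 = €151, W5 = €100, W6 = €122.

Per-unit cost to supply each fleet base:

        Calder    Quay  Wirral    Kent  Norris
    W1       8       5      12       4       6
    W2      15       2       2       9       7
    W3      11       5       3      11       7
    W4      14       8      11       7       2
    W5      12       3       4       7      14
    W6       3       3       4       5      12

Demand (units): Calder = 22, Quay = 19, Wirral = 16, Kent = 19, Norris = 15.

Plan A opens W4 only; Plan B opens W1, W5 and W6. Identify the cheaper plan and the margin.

Plan A: {W4}: Calder→W4 14·22=308, Quay→W4 8·19=152, Wirral→W4 11·16=176, Kent→W4 7·19=133, Norris→W4 2·15=30. Service 799; fixed 151; total 950.
Plan B: {W1, W5, W6}: Calder→W6 3·22=66, Quay→W5 3·19=57, Wirral→W5 4·16=64, Kent→W1 4·19=76, Norris→W1 6·15=90. Service 353; fixed 380; total 733.
Difference: |950 − 733| = 217.

Plan B is cheaper by 217.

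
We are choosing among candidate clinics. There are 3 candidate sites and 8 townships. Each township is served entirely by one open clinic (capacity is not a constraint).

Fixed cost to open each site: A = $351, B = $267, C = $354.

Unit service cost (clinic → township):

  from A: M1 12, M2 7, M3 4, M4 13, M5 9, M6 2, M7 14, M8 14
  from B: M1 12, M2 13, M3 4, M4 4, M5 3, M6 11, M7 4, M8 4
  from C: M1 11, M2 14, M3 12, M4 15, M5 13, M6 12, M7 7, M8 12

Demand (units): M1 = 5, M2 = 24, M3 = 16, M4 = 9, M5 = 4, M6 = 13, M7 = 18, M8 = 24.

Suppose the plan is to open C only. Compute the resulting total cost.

Total cost: 1694

Each township is assigned to its cheapest site among the open ones.
{C}: M1→C 11·5=55, M2→C 14·24=336, M3→C 12·16=192, M4→C 15·9=135, M5→C 13·4=52, M6→C 12·13=156, M7→C 7·18=126, M8→C 12·24=288. Service 1340; fixed 354; total 1694.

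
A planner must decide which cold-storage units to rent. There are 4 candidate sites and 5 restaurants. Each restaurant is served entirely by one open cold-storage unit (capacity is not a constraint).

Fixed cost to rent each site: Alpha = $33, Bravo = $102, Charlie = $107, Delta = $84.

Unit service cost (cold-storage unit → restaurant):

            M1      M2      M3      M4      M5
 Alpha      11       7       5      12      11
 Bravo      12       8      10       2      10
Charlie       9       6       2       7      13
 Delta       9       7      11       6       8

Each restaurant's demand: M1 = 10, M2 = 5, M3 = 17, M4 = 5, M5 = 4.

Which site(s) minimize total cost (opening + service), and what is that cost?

For any fixed open set, each restaurant goes to its cheapest open site; total = fixed + service.
{Charlie}: M1→Charlie 9·10=90, M2→Charlie 6·5=30, M3→Charlie 2·17=34, M4→Charlie 7·5=35, M5→Charlie 13·4=52. Service 241; fixed 107; total 348.
{Alpha}: service 334 + fixed 33 = 367
{Alpha, Charlie}: M1→Charlie 9·10=90, M2→Charlie 6·5=30, M3→Charlie 2·17=34, M4→Charlie 7·5=35, M5→Alpha 11·4=44. Service 233; fixed 140; total 373.
{Alpha, Bravo, Charlie, Delta}: service 196 + fixed 326 = 522
No other subset beats 348.

Open Charlie only; minimum total cost 348.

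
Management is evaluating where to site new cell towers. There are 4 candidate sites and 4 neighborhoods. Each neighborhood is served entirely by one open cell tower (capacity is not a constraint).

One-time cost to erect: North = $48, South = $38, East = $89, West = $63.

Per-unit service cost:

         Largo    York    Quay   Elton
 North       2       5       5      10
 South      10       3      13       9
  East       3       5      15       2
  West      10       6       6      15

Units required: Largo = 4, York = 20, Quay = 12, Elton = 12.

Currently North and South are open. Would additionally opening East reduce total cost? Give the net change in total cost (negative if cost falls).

No — net change +5 (cost rises by 5).

Current service cost with {North, South}: 236.
Adding East: each neighborhood re-picks its cheapest; new service cost 152, saving 84.
Extra fixed cost: 89. Net change = 89 − 84 = 5.
(Totals: 322 → 327.)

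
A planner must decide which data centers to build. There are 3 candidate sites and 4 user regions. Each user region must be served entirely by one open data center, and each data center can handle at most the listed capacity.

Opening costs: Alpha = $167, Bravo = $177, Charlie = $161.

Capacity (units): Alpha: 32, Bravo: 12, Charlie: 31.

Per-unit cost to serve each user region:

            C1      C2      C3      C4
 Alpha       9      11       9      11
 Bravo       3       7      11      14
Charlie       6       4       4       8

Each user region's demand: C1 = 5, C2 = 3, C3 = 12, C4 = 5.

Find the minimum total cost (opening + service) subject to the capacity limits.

Open {Charlie}: C1→Charlie 6·5=30, C2→Charlie 4·3=12, C3→Charlie 4·12=48, C4→Charlie 8·5=40.
Loads: Charlie carries 25/31. Service 130; fixed 161; total 291.
Next best feasible plan costs 408.

Minimum total cost: 291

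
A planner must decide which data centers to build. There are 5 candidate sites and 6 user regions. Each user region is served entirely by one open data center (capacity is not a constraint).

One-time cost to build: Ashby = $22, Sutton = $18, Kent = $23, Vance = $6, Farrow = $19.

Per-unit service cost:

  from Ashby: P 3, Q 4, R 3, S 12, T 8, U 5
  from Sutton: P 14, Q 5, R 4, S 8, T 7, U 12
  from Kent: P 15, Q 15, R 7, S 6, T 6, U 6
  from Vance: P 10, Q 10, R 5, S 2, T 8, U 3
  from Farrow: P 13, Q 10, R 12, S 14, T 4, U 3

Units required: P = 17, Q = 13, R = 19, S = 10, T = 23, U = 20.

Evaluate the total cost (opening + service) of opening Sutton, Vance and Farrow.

Each user region is assigned to its cheapest site among the open ones.
{Sutton, Vance, Farrow}: P→Vance 10·17=170, Q→Sutton 5·13=65, R→Sutton 4·19=76, S→Vance 2·10=20, T→Farrow 4·23=92, U→Vance 3·20=60. Service 483; fixed 43; total 526.

Total cost: 526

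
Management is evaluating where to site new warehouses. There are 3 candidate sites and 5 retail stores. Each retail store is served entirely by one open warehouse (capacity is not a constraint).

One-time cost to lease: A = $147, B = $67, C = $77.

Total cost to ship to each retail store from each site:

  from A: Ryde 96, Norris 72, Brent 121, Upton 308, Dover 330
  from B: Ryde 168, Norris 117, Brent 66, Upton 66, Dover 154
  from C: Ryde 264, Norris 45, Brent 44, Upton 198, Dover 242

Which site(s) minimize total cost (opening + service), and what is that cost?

Open B and C; minimum total cost 621.

For any fixed open set, each retail store goes to its cheapest open site; total = fixed + service.
{B, C}: Ryde→B 168, Norris→C 45, Brent→C 44, Upton→B 66, Dover→B 154. Service 477; fixed 144; total 621.
{B}: Ryde→B 168, Norris→B 117, Brent→B 66, Upton→B 66, Dover→B 154. Service 571; fixed 67; total 638.
{A, B}: service 454 + fixed 214 = 668
{A, B, C}: service 405 + fixed 291 = 696
No other subset beats 621.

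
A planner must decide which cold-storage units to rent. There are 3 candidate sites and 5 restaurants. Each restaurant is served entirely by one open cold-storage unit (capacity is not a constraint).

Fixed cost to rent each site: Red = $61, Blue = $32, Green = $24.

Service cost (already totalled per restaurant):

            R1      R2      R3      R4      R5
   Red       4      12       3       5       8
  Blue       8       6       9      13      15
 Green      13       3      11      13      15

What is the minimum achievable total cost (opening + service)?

Minimum total cost: 79

For any fixed open set, each restaurant goes to its cheapest open site; total = fixed + service.
{Green}: R1→Green 13, R2→Green 3, R3→Green 11, R4→Green 13, R5→Green 15. Service 55; fixed 24; total 79.
{Blue}: service 51 + fixed 32 = 83
{Red}: service 32 + fixed 61 = 93
{Red, Blue, Green}: R1→Red 4, R2→Green 3, R3→Red 3, R4→Red 5, R5→Red 8. Service 23; fixed 117; total 140.
No other subset beats 79.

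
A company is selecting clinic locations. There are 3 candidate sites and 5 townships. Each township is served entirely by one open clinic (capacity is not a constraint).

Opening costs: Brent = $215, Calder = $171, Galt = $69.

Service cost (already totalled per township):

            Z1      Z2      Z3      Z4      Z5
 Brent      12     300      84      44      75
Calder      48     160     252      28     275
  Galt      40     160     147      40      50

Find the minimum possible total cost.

For any fixed open set, each township goes to its cheapest open site; total = fixed + service.
{Galt}: Z1→Galt 40, Z2→Galt 160, Z3→Galt 147, Z4→Galt 40, Z5→Galt 50. Service 437; fixed 69; total 506.
{Brent, Galt}: Z1→Brent 12, Z2→Galt 160, Z3→Brent 84, Z4→Galt 40, Z5→Galt 50. Service 346; fixed 284; total 630.
{Calder, Galt}: service 425 + fixed 240 = 665
{Brent, Calder, Galt}: service 334 + fixed 455 = 789
No other subset beats 506.

Minimum total cost: 506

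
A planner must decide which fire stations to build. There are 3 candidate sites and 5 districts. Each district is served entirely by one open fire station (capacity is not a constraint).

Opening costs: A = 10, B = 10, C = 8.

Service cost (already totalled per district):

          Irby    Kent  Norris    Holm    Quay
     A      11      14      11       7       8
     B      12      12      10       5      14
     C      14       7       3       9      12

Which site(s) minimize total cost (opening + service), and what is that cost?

Open C only; minimum total cost 53.

For any fixed open set, each district goes to its cheapest open site; total = fixed + service.
{C}: Irby→C 14, Kent→C 7, Norris→C 3, Holm→C 9, Quay→C 12. Service 45; fixed 8; total 53.
{A, C}: service 36 + fixed 18 = 54
{B, C}: Irby→B 12, Kent→C 7, Norris→C 3, Holm→B 5, Quay→C 12. Service 39; fixed 18; total 57.
{A, B, C}: Irby→A 11, Kent→C 7, Norris→C 3, Holm→B 5, Quay→A 8. Service 34; fixed 28; total 62.
No other subset beats 53.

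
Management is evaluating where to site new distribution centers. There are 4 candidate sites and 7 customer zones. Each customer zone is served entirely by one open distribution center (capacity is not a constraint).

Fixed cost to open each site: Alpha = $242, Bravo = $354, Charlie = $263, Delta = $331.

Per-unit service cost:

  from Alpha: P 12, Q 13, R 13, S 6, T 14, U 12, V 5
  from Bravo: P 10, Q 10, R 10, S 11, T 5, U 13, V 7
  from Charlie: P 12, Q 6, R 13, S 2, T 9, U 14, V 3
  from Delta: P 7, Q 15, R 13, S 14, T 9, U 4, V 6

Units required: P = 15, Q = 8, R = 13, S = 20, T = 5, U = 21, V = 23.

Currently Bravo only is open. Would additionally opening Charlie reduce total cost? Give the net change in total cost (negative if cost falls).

Yes — net change −41 (cost falls by 41).

Current service cost with {Bravo}: 1039.
Adding Charlie: each customer zone re-picks its cheapest; new service cost 735, saving 304.
Extra fixed cost: 263. Net change = 263 − 304 = -41.
(Totals: 1393 → 1352.)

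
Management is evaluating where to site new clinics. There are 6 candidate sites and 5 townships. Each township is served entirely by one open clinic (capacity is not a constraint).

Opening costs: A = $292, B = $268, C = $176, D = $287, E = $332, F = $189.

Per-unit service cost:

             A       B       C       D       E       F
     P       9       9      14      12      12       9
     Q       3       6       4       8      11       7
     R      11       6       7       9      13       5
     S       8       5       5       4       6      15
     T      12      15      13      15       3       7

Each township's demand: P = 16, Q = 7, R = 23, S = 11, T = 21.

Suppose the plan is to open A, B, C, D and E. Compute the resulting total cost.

Each township is assigned to its cheapest site among the open ones.
{A, B, C, D, E}: P→A 9·16=144, Q→A 3·7=21, R→B 6·23=138, S→D 4·11=44, T→E 3·21=63. Service 410; fixed 1355; total 1765.

Total cost: 1765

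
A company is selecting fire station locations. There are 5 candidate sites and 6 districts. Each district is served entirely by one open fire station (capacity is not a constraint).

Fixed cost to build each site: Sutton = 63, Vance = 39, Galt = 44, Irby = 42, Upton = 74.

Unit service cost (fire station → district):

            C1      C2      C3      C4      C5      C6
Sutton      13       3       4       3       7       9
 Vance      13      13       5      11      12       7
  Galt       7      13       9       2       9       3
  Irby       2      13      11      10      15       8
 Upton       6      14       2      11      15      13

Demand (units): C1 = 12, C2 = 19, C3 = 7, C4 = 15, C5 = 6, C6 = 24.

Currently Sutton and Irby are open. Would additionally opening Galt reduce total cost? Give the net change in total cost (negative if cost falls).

Current service cost with {Sutton, Irby}: 388.
Adding Galt: each district re-picks its cheapest; new service cost 253, saving 135.
Extra fixed cost: 44. Net change = 44 − 135 = -91.
(Totals: 493 → 402.)

Yes — net change −91 (cost falls by 91).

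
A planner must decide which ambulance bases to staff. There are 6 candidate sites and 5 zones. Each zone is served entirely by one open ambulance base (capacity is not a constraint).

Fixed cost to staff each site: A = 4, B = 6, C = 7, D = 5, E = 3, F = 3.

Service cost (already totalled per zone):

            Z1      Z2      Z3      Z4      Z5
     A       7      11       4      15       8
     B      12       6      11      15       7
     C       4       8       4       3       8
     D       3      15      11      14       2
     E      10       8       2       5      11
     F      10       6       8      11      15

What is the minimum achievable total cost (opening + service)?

Minimum total cost: 28

For any fixed open set, each zone goes to its cheapest open site; total = fixed + service.
{D, E}: Z1→D 3, Z2→E 8, Z3→E 2, Z4→E 5, Z5→D 2. Service 20; fixed 8; total 28.
{D, E, F}: service 18 + fixed 11 = 29
{A, D, E}: Z1→D 3, Z2→E 8, Z3→E 2, Z4→E 5, Z5→D 2. Service 20; fixed 12; total 32.
{A, B, C, D, E, F}: service 16 + fixed 28 = 44
No other subset beats 28.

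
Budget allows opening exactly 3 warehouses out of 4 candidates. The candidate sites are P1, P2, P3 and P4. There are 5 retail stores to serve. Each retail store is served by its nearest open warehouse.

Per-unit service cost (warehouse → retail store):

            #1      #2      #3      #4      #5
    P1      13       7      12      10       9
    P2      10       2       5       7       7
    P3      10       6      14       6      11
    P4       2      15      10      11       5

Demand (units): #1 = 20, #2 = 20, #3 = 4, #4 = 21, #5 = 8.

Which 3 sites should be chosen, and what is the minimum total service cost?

Choose P2, P3 and P4; total service cost 266.

With exactly 3 open, each retail store uses its cheapest among the chosen.
{P2, P3, P4}: #1→P4 2·20=40, #2→P2 2·20=40, #3→P2 5·4=20, #4→P3 6·21=126, #5→P4 5·8=40. Service cost 266.
{P1, P2, P4}: service cost 287
{P1, P3, P4}: service cost 366
Among all 4 size-3 choices, {P2, P3, P4} is lowest.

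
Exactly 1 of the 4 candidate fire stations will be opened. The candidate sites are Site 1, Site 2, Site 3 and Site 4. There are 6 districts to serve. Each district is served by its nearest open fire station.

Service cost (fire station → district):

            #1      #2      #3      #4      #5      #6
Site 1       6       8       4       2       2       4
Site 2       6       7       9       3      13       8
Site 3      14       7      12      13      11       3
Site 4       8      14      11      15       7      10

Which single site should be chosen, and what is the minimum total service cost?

With exactly 1 open, each district uses its cheapest among the chosen.
{Site 1}: #1→Site 1 6, #2→Site 1 8, #3→Site 1 4, #4→Site 1 2, #5→Site 1 2, #6→Site 1 4. Service cost 26.
{Site 2}: service cost 46
{Site 3}: service cost 60
Among all 4 size-1 choices, {Site 1} is lowest.

Choose Site 1 only; total service cost 26.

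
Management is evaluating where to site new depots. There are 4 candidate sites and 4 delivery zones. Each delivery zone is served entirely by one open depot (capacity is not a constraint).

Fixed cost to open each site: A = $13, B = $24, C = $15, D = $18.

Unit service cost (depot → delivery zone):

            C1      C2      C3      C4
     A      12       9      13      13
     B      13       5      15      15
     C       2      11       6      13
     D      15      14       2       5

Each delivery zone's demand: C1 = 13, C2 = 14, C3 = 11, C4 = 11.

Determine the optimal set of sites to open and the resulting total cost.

Open B, C and D; minimum total cost 230.

For any fixed open set, each delivery zone goes to its cheapest open site; total = fixed + service.
{B, C, D}: C1→C 2·13=26, C2→B 5·14=70, C3→D 2·11=22, C4→D 5·11=55. Service 173; fixed 57; total 230.
{A, B, C, D}: C1→C 2·13=26, C2→B 5·14=70, C3→D 2·11=22, C4→D 5·11=55. Service 173; fixed 70; total 243.
{A, C, D}: C1→C 2·13=26, C2→A 9·14=126, C3→D 2·11=22, C4→D 5·11=55. Service 229; fixed 46; total 275.
{A}: service 568 + fixed 13 = 581
(All 15 nonempty subsets were checked; B, C and D is lowest.)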